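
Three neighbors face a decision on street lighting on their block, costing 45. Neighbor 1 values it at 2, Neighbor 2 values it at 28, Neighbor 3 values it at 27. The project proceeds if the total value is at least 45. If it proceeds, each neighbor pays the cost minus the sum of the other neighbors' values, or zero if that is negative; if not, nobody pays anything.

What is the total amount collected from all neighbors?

31

Total value 57 ≥ cost 45, so it is built.
Neighbor 1: others sum to 55; max(0, 45 - 55) = 0.
Neighbor 2: others sum to 29; max(0, 45 - 29) = 16.
Neighbor 3: others sum to 30; max(0, 45 - 30) = 15.
Total collected = 0 + 16 + 15 = 31.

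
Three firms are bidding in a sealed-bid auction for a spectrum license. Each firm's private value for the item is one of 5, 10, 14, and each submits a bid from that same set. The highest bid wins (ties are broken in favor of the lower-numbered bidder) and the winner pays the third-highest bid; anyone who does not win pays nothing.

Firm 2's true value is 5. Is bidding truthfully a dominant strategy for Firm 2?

Check each profile of the others' bids and compare truth against every alternative bid.
Others bid (5, 5): truth gives 0, best alternative gives 0.
Others bid (5, 10): truth gives 0, best alternative gives 0.
Others bid (5, 14): truth gives 0, best alternative gives 0.
Others bid (10, 5): truth gives 0, best alternative gives 0.
Others bid (10, 10): truth gives 0, best alternative gives 0.
Others bid (10, 14): truth gives 0, best alternative gives 0.
(Remaining 3 profiles checked similarly; truth is weakly best in each.)
In every case the truthful bid is at least as good as any alternative, so it is a dominant strategy.

Yes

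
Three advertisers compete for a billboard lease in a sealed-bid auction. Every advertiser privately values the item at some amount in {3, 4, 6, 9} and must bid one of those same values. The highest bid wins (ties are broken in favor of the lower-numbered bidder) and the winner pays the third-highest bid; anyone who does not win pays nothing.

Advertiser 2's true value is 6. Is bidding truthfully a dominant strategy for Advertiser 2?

No

Consider the case where Advertiser 1 bids 3 and Advertiser 3 bids 9.
Truthful bid 6: loses, pays 0, utility 0.
Bid 9 instead: wins, pays 3, utility 6 - 3 = 3.
Since 3 > 0, bidding 9 is strictly better here, so truthful bidding is not dominant.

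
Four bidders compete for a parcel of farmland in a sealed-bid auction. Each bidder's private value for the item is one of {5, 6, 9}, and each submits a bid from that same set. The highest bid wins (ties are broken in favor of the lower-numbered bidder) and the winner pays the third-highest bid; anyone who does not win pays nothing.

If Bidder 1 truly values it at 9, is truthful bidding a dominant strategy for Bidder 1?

Check each profile of the others' bids and compare truth against every alternative bid.
Others bid (5, 5, 9): truth gives 4, best alternative gives 0.
Others bid (5, 9, 5): truth gives 4, best alternative gives 0.
Others bid (9, 5, 5): truth gives 4, best alternative gives 0.
Others bid (5, 6, 9): truth gives 3, best alternative gives 0.
Others bid (5, 9, 6): truth gives 3, best alternative gives 0.
Others bid (6, 5, 9): truth gives 3, best alternative gives 0.
(Remaining 21 profiles checked similarly; truth is weakly best in each.)
In every case the truthful bid is at least as good as any alternative, so it is a dominant strategy.

Yes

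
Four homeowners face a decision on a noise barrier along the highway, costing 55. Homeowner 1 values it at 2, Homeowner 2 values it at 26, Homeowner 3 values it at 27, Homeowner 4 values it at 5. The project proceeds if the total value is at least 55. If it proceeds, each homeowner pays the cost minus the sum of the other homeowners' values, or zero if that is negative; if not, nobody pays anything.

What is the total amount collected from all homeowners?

43

Total value 60 ≥ cost 55, so it is built.
Homeowner 1: others sum to 58; max(0, 55 - 58) = 0.
Homeowner 2: others sum to 34; max(0, 55 - 34) = 21.
Homeowner 3: others sum to 33; max(0, 55 - 33) = 22.
Homeowner 4: others sum to 55; max(0, 55 - 55) = 0.
Total collected = 0 + 21 + 22 + 0 = 43.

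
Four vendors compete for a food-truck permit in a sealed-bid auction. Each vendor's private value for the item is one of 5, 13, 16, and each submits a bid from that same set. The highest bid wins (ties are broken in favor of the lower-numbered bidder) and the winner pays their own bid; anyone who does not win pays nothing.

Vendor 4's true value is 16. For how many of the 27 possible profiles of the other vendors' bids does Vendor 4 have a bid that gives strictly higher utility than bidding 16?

1

Others bid (5, 5, 5): truth gives 0; bid 13 gives 3 > 0. Violating.
Others bid (5, 5, 13): truth gives 0; no alternative beats it.
Others bid (5, 5, 16): truth gives 0; no alternative beats it.
(Checking all 27 profiles: 1 has a profitable deviation, 26 do not.)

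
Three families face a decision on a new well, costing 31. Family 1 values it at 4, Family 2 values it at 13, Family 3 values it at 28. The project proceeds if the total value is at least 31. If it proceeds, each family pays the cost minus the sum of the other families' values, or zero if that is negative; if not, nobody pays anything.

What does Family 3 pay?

14

Total value 45 ≥ cost 31, so the project is built.
The other families' values sum to 17.
Cost minus that sum is 31 - 17 = 14.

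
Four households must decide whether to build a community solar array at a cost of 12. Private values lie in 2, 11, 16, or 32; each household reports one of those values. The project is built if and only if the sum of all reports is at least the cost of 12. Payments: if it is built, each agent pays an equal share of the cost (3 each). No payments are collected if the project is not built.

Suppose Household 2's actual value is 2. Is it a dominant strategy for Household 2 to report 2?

Check each profile of the others' reports and compare truth against every alternative report.
Others report (2, 2, 2): truth gives 0, best alternative gives -1.
Others report (2, 2, 11): truth gives -1, best alternative gives -1.
Others report (2, 2, 16): truth gives -1, best alternative gives -1.
Others report (2, 2, 32): truth gives -1, best alternative gives -1.
Others report (2, 11, 2): truth gives -1, best alternative gives -1.
Others report (2, 11, 11): truth gives -1, best alternative gives -1.
(Remaining 58 profiles checked similarly; truth is weakly best in each.)
In every case the truthful report is at least as good as any alternative, so it is a dominant strategy.

Yes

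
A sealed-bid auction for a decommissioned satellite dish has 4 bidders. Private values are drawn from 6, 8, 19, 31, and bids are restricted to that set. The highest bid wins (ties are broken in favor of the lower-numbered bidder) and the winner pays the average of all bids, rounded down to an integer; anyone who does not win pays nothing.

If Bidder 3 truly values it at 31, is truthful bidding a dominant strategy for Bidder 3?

No

Consider the case where Bidder 1 bids 6, Bidder 2 bids 6 and Bidder 4 bids 6.
Truthful bid 31: wins, pays 12, utility 31 - 12 = 19.
Bid 8 instead: wins, pays 6, utility 31 - 6 = 25.
Since 25 > 19, bidding 8 is strictly better here, so truthful bidding is not dominant.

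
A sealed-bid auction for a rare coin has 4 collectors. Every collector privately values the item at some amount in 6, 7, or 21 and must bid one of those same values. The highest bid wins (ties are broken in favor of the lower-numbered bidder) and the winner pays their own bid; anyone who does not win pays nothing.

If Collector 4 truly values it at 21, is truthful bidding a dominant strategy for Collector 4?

Consider the case where Collector 1 bids 6, Collector 2 bids 6 and Collector 3 bids 6.
Truthful bid 21: wins, pays 21, utility 21 - 21 = 0.
Bid 7 instead: wins, pays 7, utility 21 - 7 = 14.
Since 14 > 0, bidding 7 is strictly better here, so truthful bidding is not dominant.

No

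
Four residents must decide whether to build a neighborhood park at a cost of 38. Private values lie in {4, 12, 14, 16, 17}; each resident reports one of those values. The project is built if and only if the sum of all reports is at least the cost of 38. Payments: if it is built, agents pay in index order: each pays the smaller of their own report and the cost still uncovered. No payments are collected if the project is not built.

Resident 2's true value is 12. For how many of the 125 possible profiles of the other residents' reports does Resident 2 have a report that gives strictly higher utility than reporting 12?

88

Others report (4, 14, 16): truth gives 0; report 4 gives 8 > 0. Violating.
Others report (4, 14, 17): truth gives 0; report 4 gives 8 > 0. Violating.
Others report (4, 16, 14): truth gives 0; report 4 gives 8 > 0. Violating.
Others report (4, 16, 16): truth gives 0; report 4 gives 8 > 0. Violating.
Others report (4, 4, 4): truth gives 0; no alternative beats it.
Others report (4, 4, 12): truth gives 0; no alternative beats it.
(Checking all 125 profiles: 88 have a profitable deviation, 37 do not.)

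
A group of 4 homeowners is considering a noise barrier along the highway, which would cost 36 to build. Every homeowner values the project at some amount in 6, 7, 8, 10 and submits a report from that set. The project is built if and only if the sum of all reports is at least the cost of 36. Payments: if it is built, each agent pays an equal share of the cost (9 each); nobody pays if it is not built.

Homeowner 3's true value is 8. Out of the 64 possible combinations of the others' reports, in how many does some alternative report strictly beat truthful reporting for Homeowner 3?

3

Others report (8, 10, 10): truth gives -1; report 6 gives 0 > -1. Violating.
Others report (10, 8, 10): truth gives -1; report 6 gives 0 > -1. Violating.
Others report (10, 10, 8): truth gives -1; report 6 gives 0 > -1. Violating.
Others report (6, 6, 6): truth gives 0; no alternative beats it.
Others report (6, 6, 7): truth gives 0; no alternative beats it.
(Checking all 64 profiles: 3 have a profitable deviation, 61 do not.)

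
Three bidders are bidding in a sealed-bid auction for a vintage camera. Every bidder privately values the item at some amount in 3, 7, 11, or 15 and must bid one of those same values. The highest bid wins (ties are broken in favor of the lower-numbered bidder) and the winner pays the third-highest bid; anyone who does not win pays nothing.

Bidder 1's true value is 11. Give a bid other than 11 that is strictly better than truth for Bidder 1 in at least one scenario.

15

Suppose Bidder 2 bids 3 and Bidder 3 bids 15.
Bid 11: loses, pays 0, utility 0.
Bid 15: wins, pays 3, utility 11 - 3 = 8.
So bidding 15 beats truth here (8 > 0).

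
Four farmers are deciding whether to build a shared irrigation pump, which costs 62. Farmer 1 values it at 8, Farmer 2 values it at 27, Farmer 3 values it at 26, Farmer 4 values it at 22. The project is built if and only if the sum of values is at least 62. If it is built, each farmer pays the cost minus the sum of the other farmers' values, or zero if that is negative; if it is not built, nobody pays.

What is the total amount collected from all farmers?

12

Total value 83 ≥ cost 62, so it is built.
Farmer 1: others sum to 75; max(0, 62 - 75) = 0.
Farmer 2: others sum to 56; max(0, 62 - 56) = 6.
Farmer 3: others sum to 57; max(0, 62 - 57) = 5.
Farmer 4: others sum to 61; max(0, 62 - 61) = 1.
Total collected = 0 + 6 + 5 + 1 = 12.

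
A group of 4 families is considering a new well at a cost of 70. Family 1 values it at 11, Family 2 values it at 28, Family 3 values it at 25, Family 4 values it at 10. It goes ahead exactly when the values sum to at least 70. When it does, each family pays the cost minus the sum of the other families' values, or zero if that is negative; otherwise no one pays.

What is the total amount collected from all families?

58

Total value 74 ≥ cost 70, so it is built.
Family 1: others sum to 63; max(0, 70 - 63) = 7.
Family 2: others sum to 46; max(0, 70 - 46) = 24.
Family 3: others sum to 49; max(0, 70 - 49) = 21.
Family 4: others sum to 64; max(0, 70 - 64) = 6.
Total collected = 7 + 24 + 21 + 6 = 58.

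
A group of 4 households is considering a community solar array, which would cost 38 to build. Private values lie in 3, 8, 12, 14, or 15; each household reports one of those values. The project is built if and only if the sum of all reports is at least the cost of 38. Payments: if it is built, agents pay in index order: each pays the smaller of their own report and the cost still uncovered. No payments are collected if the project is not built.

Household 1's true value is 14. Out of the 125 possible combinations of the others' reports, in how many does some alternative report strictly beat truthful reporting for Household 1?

Others report (3, 8, 15): truth gives 0; report 12 gives 2 > 0. Violating.
Others report (3, 12, 12): truth gives 0; report 12 gives 2 > 0. Violating.
Others report (3, 12, 14): truth gives 0; report 12 gives 2 > 0. Violating.
Others report (3, 12, 15): truth gives 0; report 8 gives 6 > 0. Violating.
Others report (3, 3, 3): truth gives 0; no alternative beats it.
Others report (3, 3, 8): truth gives 0; no alternative beats it.
(Checking all 125 profiles: 96 have a profitable deviation, 29 do not.)

96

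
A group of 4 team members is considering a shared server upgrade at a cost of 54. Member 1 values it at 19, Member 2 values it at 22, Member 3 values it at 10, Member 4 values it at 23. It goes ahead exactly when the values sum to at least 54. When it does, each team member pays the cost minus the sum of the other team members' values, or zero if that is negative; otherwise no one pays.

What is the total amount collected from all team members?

Total value 74 ≥ cost 54, so it is built.
Member 1: others sum to 55; max(0, 54 - 55) = 0.
Member 2: others sum to 52; max(0, 54 - 52) = 2.
Member 3: others sum to 64; max(0, 54 - 64) = 0.
Member 4: others sum to 51; max(0, 54 - 51) = 3.
Total collected = 0 + 2 + 0 + 3 = 5.

5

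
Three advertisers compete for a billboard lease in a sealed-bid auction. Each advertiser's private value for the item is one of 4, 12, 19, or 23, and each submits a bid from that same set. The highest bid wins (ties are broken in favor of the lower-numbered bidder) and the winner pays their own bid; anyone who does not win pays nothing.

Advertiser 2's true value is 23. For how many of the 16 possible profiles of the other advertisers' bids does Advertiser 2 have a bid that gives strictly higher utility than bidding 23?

Others bid (4, 4): truth gives 0; bid 12 gives 11 > 0. Violating.
Others bid (4, 12): truth gives 0; bid 12 gives 11 > 0. Violating.
Others bid (4, 19): truth gives 0; bid 19 gives 4 > 0. Violating.
Others bid (12, 4): truth gives 0; bid 19 gives 4 > 0. Violating.
Others bid (4, 23): truth gives 0; no alternative beats it.
Others bid (12, 23): truth gives 0; no alternative beats it.
(Checking all 16 profiles: 6 have a profitable deviation, 10 do not.)

6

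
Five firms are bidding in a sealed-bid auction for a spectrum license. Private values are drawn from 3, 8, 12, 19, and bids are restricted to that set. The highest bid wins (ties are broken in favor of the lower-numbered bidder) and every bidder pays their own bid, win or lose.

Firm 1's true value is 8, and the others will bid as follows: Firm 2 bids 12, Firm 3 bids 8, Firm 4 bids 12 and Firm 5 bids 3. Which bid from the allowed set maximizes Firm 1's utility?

3

Bid 3: loses but pays 3, utility -3.
Bid 8: loses but pays 8, utility -8.
Bid 12: wins, pays 12, utility 8 - 12 = -4.
Bid 19: wins, pays 19, utility 8 - 19 = -11.
The best choice is 3 with utility -3.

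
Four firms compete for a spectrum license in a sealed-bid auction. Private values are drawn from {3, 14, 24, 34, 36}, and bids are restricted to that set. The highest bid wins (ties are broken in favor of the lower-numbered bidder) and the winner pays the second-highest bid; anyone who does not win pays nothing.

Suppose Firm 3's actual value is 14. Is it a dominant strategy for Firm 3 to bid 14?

Check each profile of the others' bids and compare truth against every alternative bid.
Others bid (3, 3, 3): truth gives 11, best alternative gives 11.
Others bid (3, 3, 14): truth gives 0, best alternative gives 0.
Others bid (3, 3, 24): truth gives 0, best alternative gives 0.
Others bid (3, 3, 34): truth gives 0, best alternative gives 0.
Others bid (3, 3, 36): truth gives 0, best alternative gives 0.
Others bid (3, 14, 3): truth gives 0, best alternative gives 0.
(Remaining 119 profiles checked similarly; truth is weakly best in each.)
In every case the truthful bid is at least as good as any alternative, so it is a dominant strategy.

Yes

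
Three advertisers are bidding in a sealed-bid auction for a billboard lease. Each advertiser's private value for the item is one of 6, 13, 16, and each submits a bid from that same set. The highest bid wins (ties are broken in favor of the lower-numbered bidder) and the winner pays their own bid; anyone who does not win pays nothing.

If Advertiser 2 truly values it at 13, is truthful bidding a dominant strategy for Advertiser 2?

Yes

Check each profile of the others' bids and compare truth against every alternative bid.
Others bid (6, 6): truth gives 0, best alternative gives 0.
Others bid (6, 13): truth gives 0, best alternative gives 0.
Others bid (6, 16): truth gives 0, best alternative gives 0.
Others bid (13, 6): truth gives 0, best alternative gives 0.
Others bid (13, 13): truth gives 0, best alternative gives 0.
Others bid (13, 16): truth gives 0, best alternative gives 0.
(Remaining 3 profiles checked similarly; truth is weakly best in each.)
In every case the truthful bid is at least as good as any alternative, so it is a dominant strategy.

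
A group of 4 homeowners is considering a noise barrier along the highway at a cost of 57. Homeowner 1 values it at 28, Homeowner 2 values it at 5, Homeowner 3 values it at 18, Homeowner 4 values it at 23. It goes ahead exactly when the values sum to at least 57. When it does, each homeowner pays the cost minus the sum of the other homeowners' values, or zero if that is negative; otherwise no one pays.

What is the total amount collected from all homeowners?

18

Total value 74 ≥ cost 57, so it is built.
Homeowner 1: others sum to 46; max(0, 57 - 46) = 11.
Homeowner 2: others sum to 69; max(0, 57 - 69) = 0.
Homeowner 3: others sum to 56; max(0, 57 - 56) = 1.
Homeowner 4: others sum to 51; max(0, 57 - 51) = 6.
Total collected = 11 + 0 + 1 + 6 = 18.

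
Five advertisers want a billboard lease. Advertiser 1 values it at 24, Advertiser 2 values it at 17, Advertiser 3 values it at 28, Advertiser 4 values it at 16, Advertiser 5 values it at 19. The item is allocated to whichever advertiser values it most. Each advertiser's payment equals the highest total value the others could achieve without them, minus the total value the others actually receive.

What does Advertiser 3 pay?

Advertiser 3 has the highest value and receives the item.
Without Advertiser 3, the item would go to the next-highest value, 24, so the others could achieve 24.
With Advertiser 3 present and winning, the others receive nothing, so their total is 0.
Payment = 24 - 0 = 24.

24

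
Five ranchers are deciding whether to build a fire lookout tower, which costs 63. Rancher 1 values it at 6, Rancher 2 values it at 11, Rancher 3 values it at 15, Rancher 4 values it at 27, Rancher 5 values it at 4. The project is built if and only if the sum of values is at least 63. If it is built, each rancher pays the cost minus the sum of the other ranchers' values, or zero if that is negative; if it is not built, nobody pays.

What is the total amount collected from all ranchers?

Total value 63 ≥ cost 63, so it is built.
Rancher 1: others sum to 57; max(0, 63 - 57) = 6.
Rancher 2: others sum to 52; max(0, 63 - 52) = 11.
Rancher 3: others sum to 48; max(0, 63 - 48) = 15.
Rancher 4: others sum to 36; max(0, 63 - 36) = 27.
Rancher 5: others sum to 59; max(0, 63 - 59) = 4.
Total collected = 6 + 11 + 15 + 27 + 4 = 63.

63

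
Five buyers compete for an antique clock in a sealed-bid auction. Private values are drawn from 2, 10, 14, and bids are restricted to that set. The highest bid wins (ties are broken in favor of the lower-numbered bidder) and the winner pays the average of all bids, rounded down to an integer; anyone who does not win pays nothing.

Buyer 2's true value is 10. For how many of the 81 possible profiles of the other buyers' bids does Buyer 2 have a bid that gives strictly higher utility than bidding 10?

Others bid (2, 2, 2, 14): truth gives 0; bid 14 gives 4 > 0. Violating.
Others bid (2, 2, 10, 14): truth gives 0; bid 14 gives 2 > 0. Violating.
Others bid (2, 2, 14, 2): truth gives 0; bid 14 gives 4 > 0. Violating.
Others bid (2, 2, 14, 10): truth gives 0; bid 14 gives 2 > 0. Violating.
Others bid (2, 2, 2, 2): truth gives 7; no alternative beats it.
Others bid (2, 2, 2, 10): truth gives 5; no alternative beats it.
(Checking all 81 profiles: 22 have a profitable deviation, 59 do not.)

22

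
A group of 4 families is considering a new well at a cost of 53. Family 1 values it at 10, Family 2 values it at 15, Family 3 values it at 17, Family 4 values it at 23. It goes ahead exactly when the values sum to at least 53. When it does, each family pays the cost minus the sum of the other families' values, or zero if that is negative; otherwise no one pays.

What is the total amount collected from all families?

Total value 65 ≥ cost 53, so it is built.
Family 1: others sum to 55; max(0, 53 - 55) = 0.
Family 2: others sum to 50; max(0, 53 - 50) = 3.
Family 3: others sum to 48; max(0, 53 - 48) = 5.
Family 4: others sum to 42; max(0, 53 - 42) = 11.
Total collected = 0 + 3 + 5 + 11 = 19.

19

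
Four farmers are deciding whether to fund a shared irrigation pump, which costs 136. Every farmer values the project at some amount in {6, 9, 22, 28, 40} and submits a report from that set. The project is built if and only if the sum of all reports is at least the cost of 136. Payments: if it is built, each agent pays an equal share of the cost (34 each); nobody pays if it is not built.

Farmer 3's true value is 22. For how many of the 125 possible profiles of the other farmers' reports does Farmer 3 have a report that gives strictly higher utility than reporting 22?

Others report (40, 40, 40): truth gives -12; report 6 gives 0 > -12. Violating.
Others report (6, 6, 6): truth gives 0; no alternative beats it.
Others report (6, 6, 9): truth gives 0; no alternative beats it.
(Checking all 125 profiles: 1 has a profitable deviation, 124 do not.)

1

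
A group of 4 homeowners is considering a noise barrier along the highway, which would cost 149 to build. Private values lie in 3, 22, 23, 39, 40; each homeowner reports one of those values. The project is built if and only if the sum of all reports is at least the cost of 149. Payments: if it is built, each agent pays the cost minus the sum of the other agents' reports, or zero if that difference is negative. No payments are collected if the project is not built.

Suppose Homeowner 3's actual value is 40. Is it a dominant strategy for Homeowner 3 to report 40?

Check each profile of the others' reports and compare truth against every alternative report.
Others report (40, 40, 40): truth gives 11, best alternative gives 11.
Others report (39, 40, 40): truth gives 10, best alternative gives 10.
Others report (40, 39, 40): truth gives 10, best alternative gives 10.
Others report (40, 40, 39): truth gives 10, best alternative gives 10.
Others report (39, 39, 40): truth gives 9, best alternative gives 9.
Others report (39, 40, 39): truth gives 9, best alternative gives 9.
(Remaining 119 profiles checked similarly; truth is weakly best in each.)
In every case the truthful report is at least as good as any alternative, so it is a dominant strategy.

Yes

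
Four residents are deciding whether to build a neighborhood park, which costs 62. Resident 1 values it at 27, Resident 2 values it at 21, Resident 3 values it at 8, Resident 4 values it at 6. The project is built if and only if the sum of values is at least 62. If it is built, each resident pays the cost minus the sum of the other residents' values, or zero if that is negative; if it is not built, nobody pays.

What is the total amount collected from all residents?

Total value 62 ≥ cost 62, so it is built.
Resident 1: others sum to 35; max(0, 62 - 35) = 27.
Resident 2: others sum to 41; max(0, 62 - 41) = 21.
Resident 3: others sum to 54; max(0, 62 - 54) = 8.
Resident 4: others sum to 56; max(0, 62 - 56) = 6.
Total collected = 27 + 21 + 8 + 6 = 62.

62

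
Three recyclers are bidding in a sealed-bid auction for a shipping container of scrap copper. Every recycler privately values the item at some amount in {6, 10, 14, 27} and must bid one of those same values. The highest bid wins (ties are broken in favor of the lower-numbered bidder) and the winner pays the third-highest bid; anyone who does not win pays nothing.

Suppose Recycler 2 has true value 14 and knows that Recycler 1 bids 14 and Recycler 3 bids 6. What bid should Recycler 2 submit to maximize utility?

Bid 6: loses, pays 0, utility 0.
Bid 10: loses, pays 0, utility 0.
Bid 14: loses, pays 0, utility 0.
Bid 27: wins, pays 6, utility 14 - 6 = 8.
The best choice is 27 with utility 8.

27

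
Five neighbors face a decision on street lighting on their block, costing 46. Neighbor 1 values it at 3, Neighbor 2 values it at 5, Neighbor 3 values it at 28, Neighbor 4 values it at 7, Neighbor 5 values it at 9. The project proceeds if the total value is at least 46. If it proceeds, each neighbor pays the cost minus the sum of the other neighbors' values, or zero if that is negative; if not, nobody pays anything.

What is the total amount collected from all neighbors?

Total value 52 ≥ cost 46, so it is built.
Neighbor 1: others sum to 49; max(0, 46 - 49) = 0.
Neighbor 2: others sum to 47; max(0, 46 - 47) = 0.
Neighbor 3: others sum to 24; max(0, 46 - 24) = 22.
Neighbor 4: others sum to 45; max(0, 46 - 45) = 1.
Neighbor 5: others sum to 43; max(0, 46 - 43) = 3.
Total collected = 0 + 0 + 22 + 1 + 3 = 26.

26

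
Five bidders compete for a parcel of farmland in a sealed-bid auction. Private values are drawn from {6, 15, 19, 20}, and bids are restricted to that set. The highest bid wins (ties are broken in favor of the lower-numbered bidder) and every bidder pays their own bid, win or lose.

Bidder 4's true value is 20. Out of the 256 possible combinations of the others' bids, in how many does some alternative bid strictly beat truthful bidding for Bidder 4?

172

Others bid (6, 6, 6, 6): truth gives 0; bid 15 gives 5 > 0. Violating.
Others bid (6, 6, 6, 15): truth gives 0; bid 15 gives 5 > 0. Violating.
Others bid (6, 6, 6, 19): truth gives 0; bid 19 gives 1 > 0. Violating.
Others bid (6, 6, 15, 6): truth gives 0; bid 19 gives 1 > 0. Violating.
Others bid (6, 6, 6, 20): truth gives 0; no alternative beats it.
Others bid (6, 6, 15, 20): truth gives 0; no alternative beats it.
(Checking all 256 profiles: 172 have a profitable deviation, 84 do not.)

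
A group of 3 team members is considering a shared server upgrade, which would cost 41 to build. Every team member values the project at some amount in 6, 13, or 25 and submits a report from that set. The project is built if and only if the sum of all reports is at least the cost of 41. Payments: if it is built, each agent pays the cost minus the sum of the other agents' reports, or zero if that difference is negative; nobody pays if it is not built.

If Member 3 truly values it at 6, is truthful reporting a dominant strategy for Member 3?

Check each profile of the others' reports and compare truth against every alternative report.
Others report (6, 25): truth gives 0, best alternative gives -4.
Others report (25, 6): truth gives 0, best alternative gives -4.
Others report (25, 25): truth gives 6, best alternative gives 6.
Others report (13, 25): truth gives 3, best alternative gives 3.
Others report (25, 13): truth gives 3, best alternative gives 3.
Others report (6, 6): truth gives 0, best alternative gives 0.
(Remaining 3 profiles checked similarly; truth is weakly best in each.)
In every case the truthful report is at least as good as any alternative, so it is a dominant strategy.

Yes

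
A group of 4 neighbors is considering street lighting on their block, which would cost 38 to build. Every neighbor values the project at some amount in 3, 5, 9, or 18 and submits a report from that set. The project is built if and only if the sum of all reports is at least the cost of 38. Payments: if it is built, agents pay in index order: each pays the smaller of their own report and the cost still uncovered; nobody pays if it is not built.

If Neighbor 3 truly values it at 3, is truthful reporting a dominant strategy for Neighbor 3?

Yes

Check each profile of the others' reports and compare truth against every alternative report.
Others report (3, 18, 18): truth gives 0, best alternative gives -2.
Others report (5, 18, 18): truth gives 0, best alternative gives -2.
Others report (9, 9, 18): truth gives 0, best alternative gives -2.
Others report (9, 18, 9): truth gives 0, best alternative gives -2.
Others report (9, 18, 18): truth gives 0, best alternative gives -2.
Others report (18, 3, 18): truth gives 0, best alternative gives -2.
(Remaining 58 profiles checked similarly; truth is weakly best in each.)
In every case the truthful report is at least as good as any alternative, so it is a dominant strategy.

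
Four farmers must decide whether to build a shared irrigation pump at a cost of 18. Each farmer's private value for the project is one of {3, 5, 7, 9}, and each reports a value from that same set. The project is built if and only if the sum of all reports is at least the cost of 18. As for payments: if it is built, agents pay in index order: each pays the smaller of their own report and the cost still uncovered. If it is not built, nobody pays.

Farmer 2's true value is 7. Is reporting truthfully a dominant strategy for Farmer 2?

No

Consider the case where Farmer 1 reports 3, Farmer 3 reports 3 and Farmer 4 reports 7.
Truthful report 7: project built, pays 7, utility 7 - 7 = 0.
Report 5 instead: project built, pays 5, utility 7 - 5 = 2.
Since 2 > 0, reporting 5 is strictly better here, so truthful reporting is not dominant.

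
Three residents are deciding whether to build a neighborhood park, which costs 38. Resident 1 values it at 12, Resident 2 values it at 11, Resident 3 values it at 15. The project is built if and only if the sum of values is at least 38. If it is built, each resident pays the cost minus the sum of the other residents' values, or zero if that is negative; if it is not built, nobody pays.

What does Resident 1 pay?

12

Total value 38 ≥ cost 38, so the project is built.
The other residents' values sum to 26.
Cost minus that sum is 38 - 26 = 12.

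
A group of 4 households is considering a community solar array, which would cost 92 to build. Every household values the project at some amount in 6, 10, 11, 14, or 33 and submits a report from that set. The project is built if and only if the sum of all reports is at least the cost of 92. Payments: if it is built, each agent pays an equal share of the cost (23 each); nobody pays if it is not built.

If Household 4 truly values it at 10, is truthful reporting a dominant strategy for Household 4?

Check each profile of the others' reports and compare truth against every alternative report.
Others report (33, 33, 33): truth gives -13, best alternative gives -13.
Others report (6, 6, 6): truth gives 0, best alternative gives 0.
Others report (6, 6, 10): truth gives 0, best alternative gives 0.
Others report (6, 6, 11): truth gives 0, best alternative gives 0.
Others report (6, 6, 14): truth gives 0, best alternative gives 0.
Others report (6, 6, 33): truth gives 0, best alternative gives 0.
(Remaining 119 profiles checked similarly; truth is weakly best in each.)
In every case the truthful report is at least as good as any alternative, so it is a dominant strategy.

Yes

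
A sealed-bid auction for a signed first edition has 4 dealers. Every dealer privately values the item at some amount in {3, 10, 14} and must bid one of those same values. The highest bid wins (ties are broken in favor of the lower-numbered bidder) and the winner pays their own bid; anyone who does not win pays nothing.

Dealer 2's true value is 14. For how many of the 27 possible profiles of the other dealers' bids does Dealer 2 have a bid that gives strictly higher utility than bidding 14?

Others bid (3, 3, 3): truth gives 0; bid 10 gives 4 > 0. Violating.
Others bid (3, 3, 10): truth gives 0; bid 10 gives 4 > 0. Violating.
Others bid (3, 10, 3): truth gives 0; bid 10 gives 4 > 0. Violating.
Others bid (3, 10, 10): truth gives 0; bid 10 gives 4 > 0. Violating.
Others bid (3, 3, 14): truth gives 0; no alternative beats it.
Others bid (3, 10, 14): truth gives 0; no alternative beats it.
(Checking all 27 profiles: 4 have a profitable deviation, 23 do not.)

4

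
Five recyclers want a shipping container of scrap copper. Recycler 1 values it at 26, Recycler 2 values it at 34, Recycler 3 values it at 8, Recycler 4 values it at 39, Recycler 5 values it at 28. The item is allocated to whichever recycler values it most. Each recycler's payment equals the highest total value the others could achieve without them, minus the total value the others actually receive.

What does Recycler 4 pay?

34

Recycler 4 has the highest value and receives the item.
Without Recycler 4, the item would go to the next-highest value, 34, so the others could achieve 34.
With Recycler 4 present and winning, the others receive nothing, so their total is 0.
Payment = 34 - 0 = 34.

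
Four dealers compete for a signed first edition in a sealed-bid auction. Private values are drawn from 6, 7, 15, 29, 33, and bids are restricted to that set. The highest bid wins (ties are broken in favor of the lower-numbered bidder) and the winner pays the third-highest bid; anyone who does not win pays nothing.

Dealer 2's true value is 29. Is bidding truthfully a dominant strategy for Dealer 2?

No

Consider the case where Dealer 1 bids 6, Dealer 3 bids 6 and Dealer 4 bids 33.
Truthful bid 29: loses, pays 0, utility 0.
Bid 33 instead: wins, pays 6, utility 29 - 6 = 23.
Since 23 > 0, bidding 33 is strictly better here, so truthful bidding is not dominant.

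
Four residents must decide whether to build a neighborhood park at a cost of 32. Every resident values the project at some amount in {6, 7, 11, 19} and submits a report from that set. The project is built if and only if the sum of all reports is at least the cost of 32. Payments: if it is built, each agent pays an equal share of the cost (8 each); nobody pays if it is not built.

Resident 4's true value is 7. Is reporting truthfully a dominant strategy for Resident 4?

Consider the case where Resident 1 reports 7, Resident 2 reports 7 and Resident 3 reports 11.
Truthful report 7: project built, pays 8, utility 7 - 8 = -1.
Report 6 instead: project not built, utility 0.
Since 0 > -1, reporting 6 is strictly better here, so truthful reporting is not dominant.

No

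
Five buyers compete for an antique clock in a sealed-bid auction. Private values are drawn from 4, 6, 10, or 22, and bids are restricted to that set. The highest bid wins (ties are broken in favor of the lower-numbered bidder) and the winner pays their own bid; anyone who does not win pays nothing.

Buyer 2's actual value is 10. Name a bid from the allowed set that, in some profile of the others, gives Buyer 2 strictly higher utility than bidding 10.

Suppose Buyer 1 bids 4, Buyer 3 bids 4, Buyer 4 bids 4 and Buyer 5 bids 4.
Bid 10: wins, pays 10, utility 10 - 10 = 0.
Bid 6: wins, pays 6, utility 10 - 6 = 4.
So bidding 6 beats truth here (4 > 0).

6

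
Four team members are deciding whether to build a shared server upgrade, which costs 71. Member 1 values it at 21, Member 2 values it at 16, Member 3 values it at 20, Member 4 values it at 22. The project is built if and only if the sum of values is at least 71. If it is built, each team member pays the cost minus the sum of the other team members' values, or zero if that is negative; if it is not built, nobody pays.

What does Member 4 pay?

Total value 79 ≥ cost 71, so the project is built.
The other team members' values sum to 57.
Cost minus that sum is 71 - 57 = 14.

14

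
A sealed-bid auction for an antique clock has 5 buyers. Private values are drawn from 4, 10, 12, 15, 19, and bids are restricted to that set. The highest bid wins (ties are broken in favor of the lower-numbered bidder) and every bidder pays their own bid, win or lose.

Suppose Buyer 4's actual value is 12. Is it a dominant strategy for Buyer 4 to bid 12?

No

Consider the case where Buyer 1 bids 4, Buyer 2 bids 4, Buyer 3 bids 4 and Buyer 5 bids 4.
Truthful bid 12: wins, pays 12, utility 12 - 12 = 0.
Bid 10 instead: wins, pays 10, utility 12 - 10 = 2.
Since 2 > 0, bidding 10 is strictly better here, so truthful bidding is not dominant.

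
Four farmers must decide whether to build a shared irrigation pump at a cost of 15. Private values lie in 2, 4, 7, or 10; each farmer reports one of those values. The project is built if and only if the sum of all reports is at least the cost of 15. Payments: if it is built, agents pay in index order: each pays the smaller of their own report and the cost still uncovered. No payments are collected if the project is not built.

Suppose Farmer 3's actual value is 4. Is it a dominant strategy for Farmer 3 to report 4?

No

Consider the case where Farmer 1 reports 2, Farmer 2 reports 2 and Farmer 4 reports 10.
Truthful report 4: project built, pays 4, utility 4 - 4 = 0.
Report 2 instead: project built, pays 2, utility 4 - 2 = 2.
Since 2 > 0, reporting 2 is strictly better here, so truthful reporting is not dominant.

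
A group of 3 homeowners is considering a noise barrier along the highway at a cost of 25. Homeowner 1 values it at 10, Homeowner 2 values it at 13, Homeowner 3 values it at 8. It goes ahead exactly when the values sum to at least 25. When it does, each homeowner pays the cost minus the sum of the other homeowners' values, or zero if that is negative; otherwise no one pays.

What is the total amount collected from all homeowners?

13

Total value 31 ≥ cost 25, so it is built.
Homeowner 1: others sum to 21; max(0, 25 - 21) = 4.
Homeowner 2: others sum to 18; max(0, 25 - 18) = 7.
Homeowner 3: others sum to 23; max(0, 25 - 23) = 2.
Total collected = 4 + 7 + 2 = 13.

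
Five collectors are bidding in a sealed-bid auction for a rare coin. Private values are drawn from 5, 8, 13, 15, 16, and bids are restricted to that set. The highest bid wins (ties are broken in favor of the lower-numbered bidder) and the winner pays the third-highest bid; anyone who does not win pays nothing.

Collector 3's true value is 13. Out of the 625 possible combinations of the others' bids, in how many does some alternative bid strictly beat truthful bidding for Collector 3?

64

Others bid (5, 5, 5, 15): truth gives 0; bid 15 gives 8 > 0. Violating.
Others bid (5, 5, 5, 16): truth gives 0; bid 16 gives 8 > 0. Violating.
Others bid (5, 5, 8, 15): truth gives 0; bid 15 gives 5 > 0. Violating.
Others bid (5, 5, 8, 16): truth gives 0; bid 16 gives 5 > 0. Violating.
Others bid (5, 5, 5, 5): truth gives 8; no alternative beats it.
Others bid (5, 5, 5, 8): truth gives 8; no alternative beats it.
(Checking all 625 profiles: 64 have a profitable deviation, 561 do not.)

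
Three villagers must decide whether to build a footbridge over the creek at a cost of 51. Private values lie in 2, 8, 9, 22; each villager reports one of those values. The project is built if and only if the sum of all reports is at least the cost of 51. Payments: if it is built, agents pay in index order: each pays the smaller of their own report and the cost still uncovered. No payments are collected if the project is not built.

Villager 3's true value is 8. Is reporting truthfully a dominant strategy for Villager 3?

Yes

Check each profile of the others' reports and compare truth against every alternative report.
Others report (22, 22): truth gives 1, best alternative gives 1.
Others report (2, 2): truth gives 0, best alternative gives 0.
Others report (2, 8): truth gives 0, best alternative gives 0.
Others report (2, 9): truth gives 0, best alternative gives 0.
Others report (2, 22): truth gives 0, best alternative gives 0.
Others report (8, 2): truth gives 0, best alternative gives 0.
(Remaining 10 profiles checked similarly; truth is weakly best in each.)
In every case the truthful report is at least as good as any alternative, so it is a dominant strategy.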